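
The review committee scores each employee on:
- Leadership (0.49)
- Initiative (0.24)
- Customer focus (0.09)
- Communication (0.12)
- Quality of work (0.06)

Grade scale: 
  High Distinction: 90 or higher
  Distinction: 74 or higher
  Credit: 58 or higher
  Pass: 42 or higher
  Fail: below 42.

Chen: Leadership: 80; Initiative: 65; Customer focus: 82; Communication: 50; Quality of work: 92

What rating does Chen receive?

Credit

Weighted total:
  Leadership 80 × 0.49 = 39.2
  Initiative 65 × 0.24 = 15.6
  Customer focus 82 × 0.09 = 7.38
  Communication 50 × 0.12 = 6
  Quality of work 92 × 0.06 = 5.52
Sum = 73.7
73.7 is ≥ 58 and < 74 → Credit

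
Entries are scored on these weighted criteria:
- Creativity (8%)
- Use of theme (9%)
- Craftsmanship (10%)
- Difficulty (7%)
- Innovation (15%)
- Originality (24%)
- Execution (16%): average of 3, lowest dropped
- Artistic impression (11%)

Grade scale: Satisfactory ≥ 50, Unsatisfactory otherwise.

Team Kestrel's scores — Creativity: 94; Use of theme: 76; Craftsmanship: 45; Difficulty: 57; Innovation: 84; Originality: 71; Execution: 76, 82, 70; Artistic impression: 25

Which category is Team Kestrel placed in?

Satisfactory

Execution: drop 70 → average of remaining 2 = 158/2 = 79
Weighted total:
  Creativity 94 × 0.08 = 7.52
  Use of theme 76 × 0.09 = 6.84
  Craftsmanship 45 × 0.1 = 4.5
  Difficulty 57 × 0.07 = 3.99
  Innovation 84 × 0.15 = 12.6
  Originality 71 × 0.24 = 17.04
  Execution 79 × 0.16 = 12.64
  Artistic impression 25 × 0.11 = 2.75
Sum = 67.88
67.88 ≥ 50 → Satisfactory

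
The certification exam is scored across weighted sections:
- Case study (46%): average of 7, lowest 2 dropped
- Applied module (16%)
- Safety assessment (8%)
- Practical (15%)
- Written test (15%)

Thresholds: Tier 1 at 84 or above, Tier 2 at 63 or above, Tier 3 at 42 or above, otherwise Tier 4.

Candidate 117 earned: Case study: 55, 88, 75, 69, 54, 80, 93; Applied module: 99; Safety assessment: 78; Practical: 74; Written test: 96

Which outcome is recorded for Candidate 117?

Tier 1

Case study: drop 54, 55 → average of remaining 5 = 405/5 = 81
Weighted total:
  Case study 81 × 0.46 = 37.26
  Applied module 99 × 0.16 = 15.84
  Safety assessment 78 × 0.08 = 6.24
  Practical 74 × 0.15 = 11.1
  Written test 96 × 0.15 = 14.4
Sum = 84.84
84.84 ≥ 84 → Tier 1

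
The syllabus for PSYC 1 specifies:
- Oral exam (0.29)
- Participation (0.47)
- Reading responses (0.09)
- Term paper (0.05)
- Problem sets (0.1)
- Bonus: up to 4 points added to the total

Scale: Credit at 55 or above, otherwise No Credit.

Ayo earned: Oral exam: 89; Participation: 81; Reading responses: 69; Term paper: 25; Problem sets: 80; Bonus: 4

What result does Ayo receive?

Weighted total:
  Oral exam 89 × 0.29 = 25.81
  Participation 81 × 0.47 = 38.07
  Reading responses 69 × 0.09 = 6.21
  Term paper 25 × 0.05 = 1.25
  Problem sets 80 × 0.1 = 8
Sum = 79.34
Bonus: 79.34 + 4 = 83.34
83.34 ≥ 55 → Credit

Credit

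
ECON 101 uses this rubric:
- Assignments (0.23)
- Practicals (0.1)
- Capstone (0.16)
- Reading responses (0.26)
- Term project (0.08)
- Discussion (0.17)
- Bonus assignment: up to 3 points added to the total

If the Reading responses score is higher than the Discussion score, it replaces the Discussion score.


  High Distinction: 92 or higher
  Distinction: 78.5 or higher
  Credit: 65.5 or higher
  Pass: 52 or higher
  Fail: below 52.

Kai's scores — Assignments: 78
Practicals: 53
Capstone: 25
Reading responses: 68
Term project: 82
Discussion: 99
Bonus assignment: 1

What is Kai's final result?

Reading responses (68) ≤ Discussion (99), so Discussion stays at 99.
Weighted total:
  Assignments 78 × 0.23 = 17.94
  Practicals 53 × 0.1 = 5.3
  Capstone 25 × 0.16 = 4
  Reading responses 68 × 0.26 = 17.68
  Term project 82 × 0.08 = 6.56
  Discussion 99 × 0.17 = 16.83
Sum = 68.31
Bonus assignment: 68.31 + 1 = 69.31
69.31 is ≥ 65.5 and < 78.5 → Credit

Credit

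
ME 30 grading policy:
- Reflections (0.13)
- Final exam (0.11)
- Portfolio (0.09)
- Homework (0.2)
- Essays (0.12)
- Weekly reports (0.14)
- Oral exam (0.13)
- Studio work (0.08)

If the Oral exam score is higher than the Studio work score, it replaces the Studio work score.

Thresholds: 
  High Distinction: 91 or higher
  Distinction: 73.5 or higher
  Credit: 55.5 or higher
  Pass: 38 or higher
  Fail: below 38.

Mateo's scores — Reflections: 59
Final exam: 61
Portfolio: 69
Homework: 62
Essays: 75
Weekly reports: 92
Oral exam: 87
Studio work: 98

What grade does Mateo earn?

Distinction

Oral exam (87) ≤ Studio work (98), so Studio work stays at 98.
Weighted total:
  Reflections 59 × 0.13 = 7.67
  Final exam 61 × 0.11 = 6.71
  Portfolio 69 × 0.09 = 6.21
  Homework 62 × 0.2 = 12.4
  Essays 75 × 0.12 = 9
  Weekly reports 92 × 0.14 = 12.88
  Oral exam 87 × 0.13 = 11.31
  Studio work 98 × 0.08 = 7.84
Sum = 74.02
74.02 is ≥ 73.5 and < 91 → Distinction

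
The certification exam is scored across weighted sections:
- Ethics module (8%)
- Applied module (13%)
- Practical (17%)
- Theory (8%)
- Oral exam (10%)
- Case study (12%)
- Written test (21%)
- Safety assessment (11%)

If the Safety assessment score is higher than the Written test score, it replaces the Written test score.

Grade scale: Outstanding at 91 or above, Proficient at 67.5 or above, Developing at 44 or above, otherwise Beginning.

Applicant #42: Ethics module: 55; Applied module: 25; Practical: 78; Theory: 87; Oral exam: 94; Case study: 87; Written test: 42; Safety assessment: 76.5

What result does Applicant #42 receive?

Proficient

Safety assessment (76.5) > Written test (42), so Written test counts as 76.5.
Weighted total:
  Ethics module 55 × 0.08 = 4.4
  Applied module 25 × 0.13 = 3.25
  Practical 78 × 0.17 = 13.26
  Theory 87 × 0.08 = 6.96
  Oral exam 94 × 0.1 = 9.4
  Case study 87 × 0.12 = 10.44
  Written test 76.5 × 0.21 = 16.065
  Safety assessment 76.5 × 0.11 = 8.415
Sum = 72.19
72.19 is ≥ 67.5 and < 91 → Proficient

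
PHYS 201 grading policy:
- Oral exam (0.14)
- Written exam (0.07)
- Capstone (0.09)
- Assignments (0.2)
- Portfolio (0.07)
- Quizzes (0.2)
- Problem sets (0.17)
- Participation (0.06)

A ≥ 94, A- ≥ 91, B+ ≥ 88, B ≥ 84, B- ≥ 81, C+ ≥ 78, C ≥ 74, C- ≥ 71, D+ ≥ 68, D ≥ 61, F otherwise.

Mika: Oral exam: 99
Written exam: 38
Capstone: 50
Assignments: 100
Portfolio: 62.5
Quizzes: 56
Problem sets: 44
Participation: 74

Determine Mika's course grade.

D+

Weighted total:
  Oral exam 99 × 0.14 = 13.86
  Written exam 38 × 0.07 = 2.66
  Capstone 50 × 0.09 = 4.5
  Assignments 100 × 0.2 = 20
  Portfolio 62.5 × 0.07 = 4.375
  Quizzes 56 × 0.2 = 11.2
  Problem sets 44 × 0.17 = 7.48
  Participation 74 × 0.06 = 4.44
Sum = 68.515
68.515 is ≥ 68 and < 71 → D+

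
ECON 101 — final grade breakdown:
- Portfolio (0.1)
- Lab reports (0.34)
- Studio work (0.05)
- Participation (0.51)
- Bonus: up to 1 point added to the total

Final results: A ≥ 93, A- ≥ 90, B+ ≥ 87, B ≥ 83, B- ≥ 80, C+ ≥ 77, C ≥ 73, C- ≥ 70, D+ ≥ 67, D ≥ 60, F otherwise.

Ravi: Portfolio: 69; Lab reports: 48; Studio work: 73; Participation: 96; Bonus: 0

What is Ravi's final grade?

Weighted total:
  Portfolio 69 × 0.1 = 6.9
  Lab reports 48 × 0.34 = 16.32
  Studio work 73 × 0.05 = 3.65
  Participation 96 × 0.51 = 48.96
Sum = 75.83
Bonus: 75.83 + 0 = 75.83
75.83 is ≥ 73 and < 77 → C

C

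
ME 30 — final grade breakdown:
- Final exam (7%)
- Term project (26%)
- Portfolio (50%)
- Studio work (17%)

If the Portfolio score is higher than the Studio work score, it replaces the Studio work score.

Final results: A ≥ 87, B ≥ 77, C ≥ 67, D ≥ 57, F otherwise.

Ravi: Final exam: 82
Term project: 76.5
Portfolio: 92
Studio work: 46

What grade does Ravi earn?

Portfolio (92) > Studio work (46), so Studio work counts as 92.
Weighted total:
  Final exam 82 × 0.07 = 5.74
  Term project 76.5 × 0.26 = 19.89
  Portfolio 92 × 0.5 = 46
  Studio work 92 × 0.17 = 15.64
Sum = 87.27
87.27 ≥ 87 → A

A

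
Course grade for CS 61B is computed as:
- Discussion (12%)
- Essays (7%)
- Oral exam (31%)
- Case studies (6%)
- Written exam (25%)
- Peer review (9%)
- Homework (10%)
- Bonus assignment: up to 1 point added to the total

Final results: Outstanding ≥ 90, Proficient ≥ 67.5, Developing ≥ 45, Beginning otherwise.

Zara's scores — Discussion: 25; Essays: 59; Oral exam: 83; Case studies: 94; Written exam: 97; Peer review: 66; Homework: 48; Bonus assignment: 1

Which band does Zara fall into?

Weighted total:
  Discussion 25 × 0.12 = 3
  Essays 59 × 0.07 = 4.13
  Oral exam 83 × 0.31 = 25.73
  Case studies 94 × 0.06 = 5.64
  Written exam 97 × 0.25 = 24.25
  Peer review 66 × 0.09 = 5.94
  Homework 48 × 0.1 = 4.8
Sum = 73.49
Bonus assignment: 73.49 + 1 = 74.49
74.49 is ≥ 67.5 and < 90 → Proficient

Proficient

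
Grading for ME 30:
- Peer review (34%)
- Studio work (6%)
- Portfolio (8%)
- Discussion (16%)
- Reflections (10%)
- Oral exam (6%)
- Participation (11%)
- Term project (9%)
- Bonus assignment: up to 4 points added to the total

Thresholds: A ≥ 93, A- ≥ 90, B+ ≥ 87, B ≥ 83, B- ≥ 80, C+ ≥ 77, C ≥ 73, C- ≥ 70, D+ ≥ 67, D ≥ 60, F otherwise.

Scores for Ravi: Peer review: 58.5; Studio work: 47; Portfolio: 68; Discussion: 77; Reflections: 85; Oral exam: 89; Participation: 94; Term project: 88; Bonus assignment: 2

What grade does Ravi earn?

C

Weighted total:
  Peer review 58.5 × 0.34 = 19.89
  Studio work 47 × 0.06 = 2.82
  Portfolio 68 × 0.08 = 5.44
  Discussion 77 × 0.16 = 12.32
  Reflections 85 × 0.1 = 8.5
  Oral exam 89 × 0.06 = 5.34
  Participation 94 × 0.11 = 10.34
  Term project 88 × 0.09 = 7.92
Sum = 72.57
Bonus assignment: 72.57 + 2 = 74.57
74.57 is ≥ 73 and < 77 → C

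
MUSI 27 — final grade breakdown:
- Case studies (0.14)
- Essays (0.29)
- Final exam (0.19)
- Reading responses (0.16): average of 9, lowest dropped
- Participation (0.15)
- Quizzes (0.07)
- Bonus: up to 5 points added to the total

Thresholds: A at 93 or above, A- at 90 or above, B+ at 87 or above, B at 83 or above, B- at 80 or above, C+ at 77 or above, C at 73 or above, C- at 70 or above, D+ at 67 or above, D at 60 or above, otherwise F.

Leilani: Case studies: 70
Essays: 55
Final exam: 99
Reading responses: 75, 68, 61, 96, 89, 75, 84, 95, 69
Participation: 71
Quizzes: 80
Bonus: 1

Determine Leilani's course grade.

C

Reading responses: drop 61 → average of remaining 8 = 651/8 = 81.375
Weighted total:
  Case studies 70 × 0.14 = 9.8
  Essays 55 × 0.29 = 15.95
  Final exam 99 × 0.19 = 18.81
  Reading responses 81.375 × 0.16 = 13.02
  Participation 71 × 0.15 = 10.65
  Quizzes 80 × 0.07 = 5.6
Sum = 73.83
Bonus: 73.83 + 1 = 74.83
74.83 is ≥ 73 and < 77 → C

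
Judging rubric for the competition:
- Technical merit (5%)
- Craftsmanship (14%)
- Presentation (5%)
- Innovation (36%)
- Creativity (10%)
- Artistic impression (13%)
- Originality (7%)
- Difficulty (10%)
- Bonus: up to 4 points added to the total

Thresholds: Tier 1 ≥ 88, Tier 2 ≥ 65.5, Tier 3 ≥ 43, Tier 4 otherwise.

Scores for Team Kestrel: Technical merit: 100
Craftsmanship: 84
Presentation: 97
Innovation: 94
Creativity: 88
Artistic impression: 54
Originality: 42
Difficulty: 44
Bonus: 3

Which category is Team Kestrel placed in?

Tier 2

Weighted total:
  Technical merit 100 × 0.05 = 5
  Craftsmanship 84 × 0.14 = 11.76
  Presentation 97 × 0.05 = 4.85
  Innovation 94 × 0.36 = 33.84
  Creativity 88 × 0.1 = 8.8
  Artistic impression 54 × 0.13 = 7.02
  Originality 42 × 0.07 = 2.94
  Difficulty 44 × 0.1 = 4.4
Sum = 78.61
Bonus: 78.61 + 3 = 81.61
81.61 is ≥ 65.5 and < 88 → Tier 2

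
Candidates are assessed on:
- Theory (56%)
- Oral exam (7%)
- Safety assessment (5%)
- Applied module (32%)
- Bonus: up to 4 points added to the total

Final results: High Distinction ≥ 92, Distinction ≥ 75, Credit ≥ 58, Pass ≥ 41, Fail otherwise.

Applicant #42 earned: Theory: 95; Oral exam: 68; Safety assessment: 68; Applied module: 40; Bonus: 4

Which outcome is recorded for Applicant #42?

Weighted total:
  Theory 95 × 0.56 = 53.2
  Oral exam 68 × 0.07 = 4.76
  Safety assessment 68 × 0.05 = 3.4
  Applied module 40 × 0.32 = 12.8
Sum = 74.16
Bonus: 74.16 + 4 = 78.16
78.16 is ≥ 75 and < 92 → Distinction

Distinction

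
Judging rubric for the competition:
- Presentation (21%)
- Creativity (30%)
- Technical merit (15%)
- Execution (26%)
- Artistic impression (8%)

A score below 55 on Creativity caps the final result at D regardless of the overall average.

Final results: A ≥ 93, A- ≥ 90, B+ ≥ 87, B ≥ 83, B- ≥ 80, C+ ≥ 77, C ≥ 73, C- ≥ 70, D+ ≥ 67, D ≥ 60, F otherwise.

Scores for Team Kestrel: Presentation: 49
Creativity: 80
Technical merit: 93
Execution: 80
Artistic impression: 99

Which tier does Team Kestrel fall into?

C

Creativity score 80 ≥ 55: minimum met.
Weighted total:
  Presentation 49 × 0.21 = 10.29
  Creativity 80 × 0.3 = 24
  Technical merit 93 × 0.15 = 13.95
  Execution 80 × 0.26 = 20.8
  Artistic impression 99 × 0.08 = 7.92
Sum = 76.96
76.96 is ≥ 73 and < 77 → C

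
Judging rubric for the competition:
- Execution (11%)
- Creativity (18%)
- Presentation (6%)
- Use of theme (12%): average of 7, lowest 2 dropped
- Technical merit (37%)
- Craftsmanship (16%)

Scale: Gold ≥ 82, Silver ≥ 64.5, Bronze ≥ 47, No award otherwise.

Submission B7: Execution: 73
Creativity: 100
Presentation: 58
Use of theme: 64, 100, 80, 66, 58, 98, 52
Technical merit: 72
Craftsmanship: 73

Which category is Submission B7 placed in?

Silver

Use of theme: drop 52, 58 → average of remaining 5 = 408/5 = 81.6
Weighted total:
  Execution 73 × 0.11 = 8.03
  Creativity 100 × 0.18 = 18
  Presentation 58 × 0.06 = 3.48
  Use of theme 81.6 × 0.12 = 9.792
  Technical merit 72 × 0.37 = 26.64
  Craftsmanship 73 × 0.16 = 11.68
Sum = 77.622
77.622 is ≥ 64.5 and < 82 → Silver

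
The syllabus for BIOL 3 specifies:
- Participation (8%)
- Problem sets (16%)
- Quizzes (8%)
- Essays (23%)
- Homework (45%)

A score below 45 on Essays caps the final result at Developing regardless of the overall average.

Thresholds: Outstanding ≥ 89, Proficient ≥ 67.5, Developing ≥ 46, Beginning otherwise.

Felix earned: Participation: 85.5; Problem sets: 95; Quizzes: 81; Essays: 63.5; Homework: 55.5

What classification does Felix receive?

Essays score 63.5 ≥ 45: minimum met.
Weighted total:
  Participation 85.5 × 0.08 = 6.84
  Problem sets 95 × 0.16 = 15.2
  Quizzes 81 × 0.08 = 6.48
  Essays 63.5 × 0.23 = 14.605
  Homework 55.5 × 0.45 = 24.975
Sum = 68.1
68.1 is ≥ 67.5 and < 89 → Proficient

Proficient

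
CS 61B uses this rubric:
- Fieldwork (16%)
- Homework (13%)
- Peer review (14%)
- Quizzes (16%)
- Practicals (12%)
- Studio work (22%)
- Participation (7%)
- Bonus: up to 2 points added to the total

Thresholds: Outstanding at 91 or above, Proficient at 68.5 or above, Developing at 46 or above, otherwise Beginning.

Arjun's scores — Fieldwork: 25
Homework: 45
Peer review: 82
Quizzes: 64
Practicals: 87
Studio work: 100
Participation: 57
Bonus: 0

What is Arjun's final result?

Developing

Weighted total:
  Fieldwork 25 × 0.16 = 4
  Homework 45 × 0.13 = 5.85
  Peer review 82 × 0.14 = 11.48
  Quizzes 64 × 0.16 = 10.24
  Practicals 87 × 0.12 = 10.44
  Studio work 100 × 0.22 = 22
  Participation 57 × 0.07 = 3.99
Sum = 68
Bonus: 68 + 0 = 68
68 is ≥ 46 and < 68.5 → Developing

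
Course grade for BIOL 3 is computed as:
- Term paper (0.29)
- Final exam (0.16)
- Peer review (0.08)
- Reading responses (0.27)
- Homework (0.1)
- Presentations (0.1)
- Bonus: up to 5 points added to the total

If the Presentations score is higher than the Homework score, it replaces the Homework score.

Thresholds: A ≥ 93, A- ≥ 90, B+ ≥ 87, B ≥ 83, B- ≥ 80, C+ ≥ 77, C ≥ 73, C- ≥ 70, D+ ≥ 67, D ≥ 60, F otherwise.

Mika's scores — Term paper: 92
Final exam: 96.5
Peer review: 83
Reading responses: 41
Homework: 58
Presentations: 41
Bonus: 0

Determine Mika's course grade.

Presentations (41) ≤ Homework (58), so Homework stays at 58.
Weighted total:
  Term paper 92 × 0.29 = 26.68
  Final exam 96.5 × 0.16 = 15.44
  Peer review 83 × 0.08 = 6.64
  Reading responses 41 × 0.27 = 11.07
  Homework 58 × 0.1 = 5.8
  Presentations 41 × 0.1 = 4.1
Sum = 69.73
Bonus: 69.73 + 0 = 69.73
69.73 is ≥ 67 and < 70 → D+

D+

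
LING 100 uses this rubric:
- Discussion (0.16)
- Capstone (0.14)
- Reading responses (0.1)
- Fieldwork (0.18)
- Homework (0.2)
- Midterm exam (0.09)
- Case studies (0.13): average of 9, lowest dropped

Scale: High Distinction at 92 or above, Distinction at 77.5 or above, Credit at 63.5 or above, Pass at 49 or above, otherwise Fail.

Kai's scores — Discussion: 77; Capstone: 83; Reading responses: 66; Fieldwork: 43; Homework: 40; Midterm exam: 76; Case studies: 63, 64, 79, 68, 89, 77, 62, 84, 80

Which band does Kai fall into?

Pass

Case studies: drop 62 → average of remaining 8 = 604/8 = 75.5
Weighted total:
  Discussion 77 × 0.16 = 12.32
  Capstone 83 × 0.14 = 11.62
  Reading responses 66 × 0.1 = 6.6
  Fieldwork 43 × 0.18 = 7.74
  Homework 40 × 0.2 = 8
  Midterm exam 76 × 0.09 = 6.84
  Case studies 75.5 × 0.13 = 9.815
Sum = 62.935
62.935 is ≥ 49 and < 63.5 → Pass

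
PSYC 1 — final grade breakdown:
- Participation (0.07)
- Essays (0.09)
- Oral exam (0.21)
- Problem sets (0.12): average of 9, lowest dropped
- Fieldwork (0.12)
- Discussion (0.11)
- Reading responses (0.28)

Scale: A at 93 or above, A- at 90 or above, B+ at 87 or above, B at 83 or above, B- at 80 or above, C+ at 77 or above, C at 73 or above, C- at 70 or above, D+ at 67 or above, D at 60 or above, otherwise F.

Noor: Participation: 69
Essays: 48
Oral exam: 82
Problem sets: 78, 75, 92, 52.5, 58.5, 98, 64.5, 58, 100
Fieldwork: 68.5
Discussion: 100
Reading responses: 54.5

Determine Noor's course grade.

Problem sets: drop 52.5 → average of remaining 8 = 624/8 = 78
Weighted total:
  Participation 69 × 0.07 = 4.83
  Essays 48 × 0.09 = 4.32
  Oral exam 82 × 0.21 = 17.22
  Problem sets 78 × 0.12 = 9.36
  Fieldwork 68.5 × 0.12 = 8.22
  Discussion 100 × 0.11 = 11
  Reading responses 54.5 × 0.28 = 15.26
Sum = 70.21
70.21 is ≥ 70 and < 73 → C-

C-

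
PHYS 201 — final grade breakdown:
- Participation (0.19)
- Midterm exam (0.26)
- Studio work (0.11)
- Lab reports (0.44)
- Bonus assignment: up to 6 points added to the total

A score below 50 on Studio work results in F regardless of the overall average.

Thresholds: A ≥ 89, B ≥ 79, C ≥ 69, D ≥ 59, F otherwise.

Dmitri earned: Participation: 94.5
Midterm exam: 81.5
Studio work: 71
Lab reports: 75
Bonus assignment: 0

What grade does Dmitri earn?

B

Studio work score 71 ≥ 50: minimum met.
Weighted total:
  Participation 94.5 × 0.19 = 17.955
  Midterm exam 81.5 × 0.26 = 21.19
  Studio work 71 × 0.11 = 7.81
  Lab reports 75 × 0.44 = 33
Sum = 79.955
Bonus assignment: 79.955 + 0 = 79.955
79.955 is ≥ 79 and < 89 → B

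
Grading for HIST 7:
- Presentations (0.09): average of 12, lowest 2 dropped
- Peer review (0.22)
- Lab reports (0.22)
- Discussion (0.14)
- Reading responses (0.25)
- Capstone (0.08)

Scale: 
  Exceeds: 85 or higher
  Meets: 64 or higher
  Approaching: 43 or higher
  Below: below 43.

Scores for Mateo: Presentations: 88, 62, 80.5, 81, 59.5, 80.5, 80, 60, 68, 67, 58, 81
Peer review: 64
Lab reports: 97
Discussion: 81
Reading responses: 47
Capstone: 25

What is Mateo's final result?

Presentations: drop 58, 59.5 → average of remaining 10 = 748/10 = 74.8
Weighted total:
  Presentations 74.8 × 0.09 = 6.732
  Peer review 64 × 0.22 = 14.08
  Lab reports 97 × 0.22 = 21.34
  Discussion 81 × 0.14 = 11.34
  Reading responses 47 × 0.25 = 11.75
  Capstone 25 × 0.08 = 2
Sum = 67.242
67.242 is ≥ 64 and < 85 → Meets

Meets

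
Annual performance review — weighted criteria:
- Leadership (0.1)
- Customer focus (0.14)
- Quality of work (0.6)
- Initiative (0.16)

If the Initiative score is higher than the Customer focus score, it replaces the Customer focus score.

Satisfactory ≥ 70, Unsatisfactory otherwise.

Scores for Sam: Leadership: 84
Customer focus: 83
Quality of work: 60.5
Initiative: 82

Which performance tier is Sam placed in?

Unsatisfactory

Initiative (82) ≤ Customer focus (83), so Customer focus stays at 83.
Weighted total:
  Leadership 84 × 0.1 = 8.4
  Customer focus 83 × 0.14 = 11.62
  Quality of work 60.5 × 0.6 = 36.3
  Initiative 82 × 0.16 = 13.12
Sum = 69.44
69.44 < 70 → Unsatisfactory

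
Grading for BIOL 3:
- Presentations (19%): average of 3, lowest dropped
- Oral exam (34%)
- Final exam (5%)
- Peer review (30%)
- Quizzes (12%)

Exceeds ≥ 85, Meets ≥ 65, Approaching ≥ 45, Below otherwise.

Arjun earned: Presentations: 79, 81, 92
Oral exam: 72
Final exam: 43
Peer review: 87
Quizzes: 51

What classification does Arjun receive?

Presentations: drop 79 → average of remaining 2 = 173/2 = 86.5
Weighted total:
  Presentations 86.5 × 0.19 = 16.435
  Oral exam 72 × 0.34 = 24.48
  Final exam 43 × 0.05 = 2.15
  Peer review 87 × 0.3 = 26.1
  Quizzes 51 × 0.12 = 6.12
Sum = 75.285
75.285 is ≥ 65 and < 85 → Meets

Meets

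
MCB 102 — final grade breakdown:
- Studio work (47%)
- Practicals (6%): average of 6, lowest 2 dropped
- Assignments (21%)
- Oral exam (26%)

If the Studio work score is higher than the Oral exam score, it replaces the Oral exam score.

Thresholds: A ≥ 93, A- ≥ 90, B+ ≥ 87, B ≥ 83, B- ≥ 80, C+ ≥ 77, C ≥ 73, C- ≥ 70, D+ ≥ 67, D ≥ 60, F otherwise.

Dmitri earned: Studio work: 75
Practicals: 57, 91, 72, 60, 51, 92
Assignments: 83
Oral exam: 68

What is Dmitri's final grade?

C

Practicals: drop 51, 57 → average of remaining 4 = 315/4 = 78.75
Studio work (75) > Oral exam (68), so Oral exam counts as 75.
Weighted total:
  Studio work 75 × 0.47 = 35.25
  Practicals 78.75 × 0.06 = 4.725
  Assignments 83 × 0.21 = 17.43
  Oral exam 75 × 0.26 = 19.5
Sum = 76.905
76.905 is ≥ 73 and < 77 → C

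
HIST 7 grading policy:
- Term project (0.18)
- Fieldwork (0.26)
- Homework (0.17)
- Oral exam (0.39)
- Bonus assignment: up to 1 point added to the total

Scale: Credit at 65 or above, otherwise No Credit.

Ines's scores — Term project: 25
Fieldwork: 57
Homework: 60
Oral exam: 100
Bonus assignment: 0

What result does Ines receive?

Credit

Weighted total:
  Term project 25 × 0.18 = 4.5
  Fieldwork 57 × 0.26 = 14.82
  Homework 60 × 0.17 = 10.2
  Oral exam 100 × 0.39 = 39
Sum = 68.52
Bonus assignment: 68.52 + 0 = 68.52
68.52 ≥ 65 → Credit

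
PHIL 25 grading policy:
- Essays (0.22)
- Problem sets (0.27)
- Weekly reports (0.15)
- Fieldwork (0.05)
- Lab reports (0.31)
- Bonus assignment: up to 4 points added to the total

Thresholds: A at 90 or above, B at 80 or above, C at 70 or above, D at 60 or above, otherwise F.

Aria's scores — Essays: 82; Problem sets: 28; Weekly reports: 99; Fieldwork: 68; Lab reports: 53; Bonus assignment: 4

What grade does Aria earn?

D

Weighted total:
  Essays 82 × 0.22 = 18.04
  Problem sets 28 × 0.27 = 7.56
  Weekly reports 99 × 0.15 = 14.85
  Fieldwork 68 × 0.05 = 3.4
  Lab reports 53 × 0.31 = 16.43
Sum = 60.28
Bonus assignment: 60.28 + 4 = 64.28
64.28 is ≥ 60 and < 70 → D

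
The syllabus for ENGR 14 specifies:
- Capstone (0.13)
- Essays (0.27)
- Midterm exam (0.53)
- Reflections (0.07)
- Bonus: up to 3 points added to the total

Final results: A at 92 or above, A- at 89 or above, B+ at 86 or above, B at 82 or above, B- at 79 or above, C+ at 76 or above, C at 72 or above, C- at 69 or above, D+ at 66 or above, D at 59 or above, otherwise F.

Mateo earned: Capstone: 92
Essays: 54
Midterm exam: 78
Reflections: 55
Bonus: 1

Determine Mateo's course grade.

C

Weighted total:
  Capstone 92 × 0.13 = 11.96
  Essays 54 × 0.27 = 14.58
  Midterm exam 78 × 0.53 = 41.34
  Reflections 55 × 0.07 = 3.85
Sum = 71.73
Bonus: 71.73 + 1 = 72.73
72.73 is ≥ 72 and < 76 → C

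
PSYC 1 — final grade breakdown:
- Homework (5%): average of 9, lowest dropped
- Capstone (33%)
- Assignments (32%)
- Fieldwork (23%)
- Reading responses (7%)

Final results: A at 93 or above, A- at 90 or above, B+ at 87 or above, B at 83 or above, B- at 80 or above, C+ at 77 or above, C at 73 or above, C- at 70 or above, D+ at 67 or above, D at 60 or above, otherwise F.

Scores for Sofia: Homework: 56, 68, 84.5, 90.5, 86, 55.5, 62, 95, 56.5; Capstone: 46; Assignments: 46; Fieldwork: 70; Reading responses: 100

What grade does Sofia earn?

F

Homework: drop 55.5 → average of remaining 8 = 598.5/8 = 74.8125
Weighted total:
  Homework 74.8125 × 0.05 = 3.740625
  Capstone 46 × 0.33 = 15.18
  Assignments 46 × 0.32 = 14.72
  Fieldwork 70 × 0.23 = 16.1
  Reading responses 100 × 0.07 = 7
Sum = 56.740625
56.740625 < 60 → F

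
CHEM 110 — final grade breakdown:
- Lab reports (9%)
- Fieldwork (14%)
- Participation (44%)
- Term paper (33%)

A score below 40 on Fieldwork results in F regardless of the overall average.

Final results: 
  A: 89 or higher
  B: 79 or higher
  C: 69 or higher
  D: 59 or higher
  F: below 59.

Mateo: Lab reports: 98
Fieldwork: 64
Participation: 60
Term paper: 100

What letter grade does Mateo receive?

Fieldwork score 64 ≥ 40: minimum met.
Weighted total:
  Lab reports 98 × 0.09 = 8.82
  Fieldwork 64 × 0.14 = 8.96
  Participation 60 × 0.44 = 26.4
  Term paper 100 × 0.33 = 33
Sum = 77.18
77.18 is ≥ 69 and < 79 → C

C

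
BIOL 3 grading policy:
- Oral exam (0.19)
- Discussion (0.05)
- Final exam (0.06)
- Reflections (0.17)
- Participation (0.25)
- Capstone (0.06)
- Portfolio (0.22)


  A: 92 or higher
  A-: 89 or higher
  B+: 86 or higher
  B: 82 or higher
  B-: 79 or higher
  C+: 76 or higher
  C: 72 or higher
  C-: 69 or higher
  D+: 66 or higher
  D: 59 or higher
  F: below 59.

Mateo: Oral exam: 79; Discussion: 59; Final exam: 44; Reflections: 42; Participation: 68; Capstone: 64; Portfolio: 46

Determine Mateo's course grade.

F

Weighted total:
  Oral exam 79 × 0.19 = 15.01
  Discussion 59 × 0.05 = 2.95
  Final exam 44 × 0.06 = 2.64
  Reflections 42 × 0.17 = 7.14
  Participation 68 × 0.25 = 17
  Capstone 64 × 0.06 = 3.84
  Portfolio 46 × 0.22 = 10.12
Sum = 58.7
58.7 < 59 → F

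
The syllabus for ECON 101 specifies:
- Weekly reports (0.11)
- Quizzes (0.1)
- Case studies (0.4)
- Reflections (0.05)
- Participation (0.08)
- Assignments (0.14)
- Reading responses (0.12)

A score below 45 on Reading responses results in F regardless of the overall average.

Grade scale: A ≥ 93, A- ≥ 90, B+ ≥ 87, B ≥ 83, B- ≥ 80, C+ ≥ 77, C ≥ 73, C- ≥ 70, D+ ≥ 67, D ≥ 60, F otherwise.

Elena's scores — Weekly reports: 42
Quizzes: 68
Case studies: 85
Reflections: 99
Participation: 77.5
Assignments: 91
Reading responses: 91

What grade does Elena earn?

Reading responses score 91 ≥ 45: minimum met.
Weighted total:
  Weekly reports 42 × 0.11 = 4.62
  Quizzes 68 × 0.1 = 6.8
  Case studies 85 × 0.4 = 34
  Reflections 99 × 0.05 = 4.95
  Participation 77.5 × 0.08 = 6.2
  Assignments 91 × 0.14 = 12.74
  Reading responses 91 × 0.12 = 10.92
Sum = 80.23
80.23 is ≥ 80 and < 83 → B-

B-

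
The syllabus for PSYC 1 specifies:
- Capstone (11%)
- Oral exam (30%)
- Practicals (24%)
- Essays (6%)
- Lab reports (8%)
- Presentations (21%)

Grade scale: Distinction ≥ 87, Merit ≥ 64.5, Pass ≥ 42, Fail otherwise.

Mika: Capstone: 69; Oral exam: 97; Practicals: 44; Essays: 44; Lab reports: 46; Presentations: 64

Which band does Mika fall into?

Weighted total:
  Capstone 69 × 0.11 = 7.59
  Oral exam 97 × 0.3 = 29.1
  Practicals 44 × 0.24 = 10.56
  Essays 44 × 0.06 = 2.64
  Lab reports 46 × 0.08 = 3.68
  Presentations 64 × 0.21 = 13.44
Sum = 67.01
67.01 is ≥ 64.5 and < 87 → Merit

Merit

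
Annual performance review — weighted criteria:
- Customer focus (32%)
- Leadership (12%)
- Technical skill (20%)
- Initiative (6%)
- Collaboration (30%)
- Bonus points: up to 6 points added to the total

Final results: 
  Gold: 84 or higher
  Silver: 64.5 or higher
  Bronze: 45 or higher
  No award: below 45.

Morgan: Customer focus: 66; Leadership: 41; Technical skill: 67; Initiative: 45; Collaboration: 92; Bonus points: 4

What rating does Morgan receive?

Silver

Weighted total:
  Customer focus 66 × 0.32 = 21.12
  Leadership 41 × 0.12 = 4.92
  Technical skill 67 × 0.2 = 13.4
  Initiative 45 × 0.06 = 2.7
  Collaboration 92 × 0.3 = 27.6
Sum = 69.74
Bonus points: 69.74 + 4 = 73.74
73.74 is ≥ 64.5 and < 84 → Silver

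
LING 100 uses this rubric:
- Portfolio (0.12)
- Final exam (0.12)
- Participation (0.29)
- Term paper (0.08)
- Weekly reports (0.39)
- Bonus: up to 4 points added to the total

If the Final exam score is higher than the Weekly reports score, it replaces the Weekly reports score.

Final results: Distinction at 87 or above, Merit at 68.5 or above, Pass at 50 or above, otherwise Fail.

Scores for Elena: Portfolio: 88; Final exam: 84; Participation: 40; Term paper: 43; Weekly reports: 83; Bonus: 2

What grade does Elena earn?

Merit

Final exam (84) > Weekly reports (83), so Weekly reports counts as 84.
Weighted total:
  Portfolio 88 × 0.12 = 10.56
  Final exam 84 × 0.12 = 10.08
  Participation 40 × 0.29 = 11.6
  Term paper 43 × 0.08 = 3.44
  Weekly reports 84 × 0.39 = 32.76
Sum = 68.44
Bonus: 68.44 + 2 = 70.44
70.44 is ≥ 68.5 and < 87 → Merit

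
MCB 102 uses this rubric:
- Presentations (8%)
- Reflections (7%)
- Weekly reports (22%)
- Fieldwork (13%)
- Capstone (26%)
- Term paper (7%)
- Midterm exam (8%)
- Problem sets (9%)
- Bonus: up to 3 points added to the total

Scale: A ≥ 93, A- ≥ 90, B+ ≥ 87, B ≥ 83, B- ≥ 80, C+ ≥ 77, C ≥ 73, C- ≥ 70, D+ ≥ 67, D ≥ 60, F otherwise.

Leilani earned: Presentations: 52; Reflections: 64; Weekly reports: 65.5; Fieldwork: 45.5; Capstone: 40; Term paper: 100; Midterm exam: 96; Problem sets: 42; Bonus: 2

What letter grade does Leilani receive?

Weighted total:
  Presentations 52 × 0.08 = 4.16
  Reflections 64 × 0.07 = 4.48
  Weekly reports 65.5 × 0.22 = 14.41
  Fieldwork 45.5 × 0.13 = 5.915
  Capstone 40 × 0.26 = 10.4
  Term paper 100 × 0.07 = 7
  Midterm exam 96 × 0.08 = 7.68
  Problem sets 42 × 0.09 = 3.78
Sum = 57.825
Bonus: 57.825 + 2 = 59.825
59.825 < 60 → F

F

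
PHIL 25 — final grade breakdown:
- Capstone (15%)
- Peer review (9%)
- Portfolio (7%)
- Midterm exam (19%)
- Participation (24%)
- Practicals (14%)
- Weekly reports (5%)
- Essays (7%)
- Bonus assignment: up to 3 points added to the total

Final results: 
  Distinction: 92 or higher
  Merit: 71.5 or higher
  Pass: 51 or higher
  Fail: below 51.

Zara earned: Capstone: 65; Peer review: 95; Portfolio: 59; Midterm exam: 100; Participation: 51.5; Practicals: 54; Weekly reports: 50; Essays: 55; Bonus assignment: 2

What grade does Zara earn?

Pass

Weighted total:
  Capstone 65 × 0.15 = 9.75
  Peer review 95 × 0.09 = 8.55
  Portfolio 59 × 0.07 = 4.13
  Midterm exam 100 × 0.19 = 19
  Participation 51.5 × 0.24 = 12.36
  Practicals 54 × 0.14 = 7.56
  Weekly reports 50 × 0.05 = 2.5
  Essays 55 × 0.07 = 3.85
Sum = 67.7
Bonus assignment: 67.7 + 2 = 69.7
69.7 is ≥ 51 and < 71.5 → Pass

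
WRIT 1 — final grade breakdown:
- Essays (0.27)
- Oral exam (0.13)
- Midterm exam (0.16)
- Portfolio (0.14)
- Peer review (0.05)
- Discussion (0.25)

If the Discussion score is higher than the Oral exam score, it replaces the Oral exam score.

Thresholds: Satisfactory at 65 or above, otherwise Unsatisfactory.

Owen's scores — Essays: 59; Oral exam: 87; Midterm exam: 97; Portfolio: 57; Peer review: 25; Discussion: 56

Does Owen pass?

Discussion (56) ≤ Oral exam (87), so Oral exam stays at 87.
Weighted total:
  Essays 59 × 0.27 = 15.93
  Oral exam 87 × 0.13 = 11.31
  Midterm exam 97 × 0.16 = 15.52
  Portfolio 57 × 0.14 = 7.98
  Peer review 25 × 0.05 = 1.25
  Discussion 56 × 0.25 = 14
Sum = 65.99
65.99 ≥ 65 → Satisfactory

Satisfactory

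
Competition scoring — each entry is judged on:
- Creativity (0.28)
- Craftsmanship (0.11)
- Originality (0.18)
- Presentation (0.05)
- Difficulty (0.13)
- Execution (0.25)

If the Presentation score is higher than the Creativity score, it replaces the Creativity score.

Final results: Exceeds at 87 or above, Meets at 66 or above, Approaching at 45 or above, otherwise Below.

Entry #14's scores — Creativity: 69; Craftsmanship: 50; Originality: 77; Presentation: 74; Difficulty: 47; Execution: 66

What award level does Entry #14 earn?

Presentation (74) > Creativity (69), so Creativity counts as 74.
Weighted total:
  Creativity 74 × 0.28 = 20.72
  Craftsmanship 50 × 0.11 = 5.5
  Originality 77 × 0.18 = 13.86
  Presentation 74 × 0.05 = 3.7
  Difficulty 47 × 0.13 = 6.11
  Execution 66 × 0.25 = 16.5
Sum = 66.39
66.39 is ≥ 66 and < 87 → Meets

Meets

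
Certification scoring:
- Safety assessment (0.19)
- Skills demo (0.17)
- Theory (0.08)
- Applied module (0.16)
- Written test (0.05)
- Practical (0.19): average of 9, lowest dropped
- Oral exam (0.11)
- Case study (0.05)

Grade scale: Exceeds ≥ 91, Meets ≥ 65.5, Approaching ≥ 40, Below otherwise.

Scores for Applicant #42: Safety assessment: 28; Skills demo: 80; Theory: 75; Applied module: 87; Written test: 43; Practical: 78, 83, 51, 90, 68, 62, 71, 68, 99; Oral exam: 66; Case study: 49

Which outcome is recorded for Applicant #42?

Practical: drop 51 → average of remaining 8 = 619/8 = 77.375
Weighted total:
  Safety assessment 28 × 0.19 = 5.32
  Skills demo 80 × 0.17 = 13.6
  Theory 75 × 0.08 = 6
  Applied module 87 × 0.16 = 13.92
  Written test 43 × 0.05 = 2.15
  Practical 77.375 × 0.19 = 14.70125
  Oral exam 66 × 0.11 = 7.26
  Case study 49 × 0.05 = 2.45
Sum = 65.40125
65.40125 is ≥ 40 and < 65.5 → Approaching

Approaching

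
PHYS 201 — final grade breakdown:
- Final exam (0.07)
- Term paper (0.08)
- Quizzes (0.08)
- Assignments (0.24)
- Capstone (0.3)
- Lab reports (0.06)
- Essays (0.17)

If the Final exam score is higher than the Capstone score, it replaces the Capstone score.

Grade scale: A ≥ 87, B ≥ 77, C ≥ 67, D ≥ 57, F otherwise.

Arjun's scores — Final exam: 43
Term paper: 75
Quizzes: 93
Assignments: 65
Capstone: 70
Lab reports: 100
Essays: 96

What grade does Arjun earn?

C

Final exam (43) ≤ Capstone (70), so Capstone stays at 70.
Weighted total:
  Final exam 43 × 0.07 = 3.01
  Term paper 75 × 0.08 = 6
  Quizzes 93 × 0.08 = 7.44
  Assignments 65 × 0.24 = 15.6
  Capstone 70 × 0.3 = 21
  Lab reports 100 × 0.06 = 6
  Essays 96 × 0.17 = 16.32
Sum = 75.37
75.37 is ≥ 67 and < 77 → C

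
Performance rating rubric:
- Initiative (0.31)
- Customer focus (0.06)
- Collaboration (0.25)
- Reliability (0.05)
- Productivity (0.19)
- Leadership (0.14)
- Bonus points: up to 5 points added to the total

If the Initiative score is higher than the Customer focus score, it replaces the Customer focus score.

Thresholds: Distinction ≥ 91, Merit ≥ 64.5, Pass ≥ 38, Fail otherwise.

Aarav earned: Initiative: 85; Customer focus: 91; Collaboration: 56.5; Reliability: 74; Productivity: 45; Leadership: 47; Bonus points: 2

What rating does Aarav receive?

Merit

Initiative (85) ≤ Customer focus (91), so Customer focus stays at 91.
Weighted total:
  Initiative 85 × 0.31 = 26.35
  Customer focus 91 × 0.06 = 5.46
  Collaboration 56.5 × 0.25 = 14.125
  Reliability 74 × 0.05 = 3.7
  Productivity 45 × 0.19 = 8.55
  Leadership 47 × 0.14 = 6.58
Sum = 64.765
Bonus points: 64.765 + 2 = 66.765
66.765 is ≥ 64.5 and < 91 → Merit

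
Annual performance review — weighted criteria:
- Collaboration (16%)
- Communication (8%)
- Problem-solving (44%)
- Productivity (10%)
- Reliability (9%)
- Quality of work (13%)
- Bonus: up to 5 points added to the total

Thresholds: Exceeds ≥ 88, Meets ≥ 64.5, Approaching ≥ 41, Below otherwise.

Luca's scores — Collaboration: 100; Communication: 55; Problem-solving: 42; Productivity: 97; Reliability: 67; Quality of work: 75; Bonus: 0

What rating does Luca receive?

Weighted total:
  Collaboration 100 × 0.16 = 16
  Communication 55 × 0.08 = 4.4
  Problem-solving 42 × 0.44 = 18.48
  Productivity 97 × 0.1 = 9.7
  Reliability 67 × 0.09 = 6.03
  Quality of work 75 × 0.13 = 9.75
Sum = 64.36
Bonus: 64.36 + 0 = 64.36
64.36 is ≥ 41 and < 64.5 → Approaching

Approaching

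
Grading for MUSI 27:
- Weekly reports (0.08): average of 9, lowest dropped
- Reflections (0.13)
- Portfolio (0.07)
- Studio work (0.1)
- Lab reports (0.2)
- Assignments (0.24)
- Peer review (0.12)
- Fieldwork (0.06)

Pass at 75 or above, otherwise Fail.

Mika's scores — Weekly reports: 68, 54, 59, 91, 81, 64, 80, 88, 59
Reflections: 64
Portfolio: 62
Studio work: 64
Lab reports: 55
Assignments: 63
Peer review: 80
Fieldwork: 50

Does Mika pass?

Weekly reports: drop 54 → average of remaining 8 = 590/8 = 73.75
Weighted total:
  Weekly reports 73.75 × 0.08 = 5.9
  Reflections 64 × 0.13 = 8.32
  Portfolio 62 × 0.07 = 4.34
  Studio work 64 × 0.1 = 6.4
  Lab reports 55 × 0.2 = 11
  Assignments 63 × 0.24 = 15.12
  Peer review 80 × 0.12 = 9.6
  Fieldwork 50 × 0.06 = 3
Sum = 63.68
63.68 < 75 → Fail

Fail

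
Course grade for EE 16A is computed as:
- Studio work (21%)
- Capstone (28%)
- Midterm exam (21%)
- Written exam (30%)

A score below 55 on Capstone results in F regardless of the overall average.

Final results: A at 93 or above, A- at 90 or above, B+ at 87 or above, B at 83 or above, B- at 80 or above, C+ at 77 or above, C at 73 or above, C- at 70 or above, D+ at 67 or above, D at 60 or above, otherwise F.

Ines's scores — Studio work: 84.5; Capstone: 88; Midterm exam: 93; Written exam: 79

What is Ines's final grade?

B

Capstone score 88 ≥ 55: minimum met.
Weighted total:
  Studio work 84.5 × 0.21 = 17.745
  Capstone 88 × 0.28 = 24.64
  Midterm exam 93 × 0.21 = 19.53
  Written exam 79 × 0.3 = 23.7
Sum = 85.615
85.615 is ≥ 83 and < 87 → B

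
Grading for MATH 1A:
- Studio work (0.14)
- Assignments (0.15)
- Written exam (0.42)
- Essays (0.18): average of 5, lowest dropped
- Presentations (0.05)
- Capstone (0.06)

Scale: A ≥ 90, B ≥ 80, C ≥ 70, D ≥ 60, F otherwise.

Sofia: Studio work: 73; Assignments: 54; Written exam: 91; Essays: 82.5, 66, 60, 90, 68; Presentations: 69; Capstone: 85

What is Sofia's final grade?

C

Essays: drop 60 → average of remaining 4 = 306.5/4 = 76.625
Weighted total:
  Studio work 73 × 0.14 = 10.22
  Assignments 54 × 0.15 = 8.1
  Written exam 91 × 0.42 = 38.22
  Essays 76.625 × 0.18 = 13.7925
  Presentations 69 × 0.05 = 3.45
  Capstone 85 × 0.06 = 5.1
Sum = 78.8825
78.8825 is ≥ 70 and < 80 → C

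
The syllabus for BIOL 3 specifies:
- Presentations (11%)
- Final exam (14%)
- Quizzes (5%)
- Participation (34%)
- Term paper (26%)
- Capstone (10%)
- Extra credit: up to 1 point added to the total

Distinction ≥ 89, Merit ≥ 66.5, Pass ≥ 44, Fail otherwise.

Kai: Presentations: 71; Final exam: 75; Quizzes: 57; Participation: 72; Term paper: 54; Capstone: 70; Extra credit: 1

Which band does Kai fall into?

Weighted total:
  Presentations 71 × 0.11 = 7.81
  Final exam 75 × 0.14 = 10.5
  Quizzes 57 × 0.05 = 2.85
  Participation 72 × 0.34 = 24.48
  Term paper 54 × 0.26 = 14.04
  Capstone 70 × 0.1 = 7
Sum = 66.68
Extra credit: 66.68 + 1 = 67.68
67.68 is ≥ 66.5 and < 89 → Merit

Merit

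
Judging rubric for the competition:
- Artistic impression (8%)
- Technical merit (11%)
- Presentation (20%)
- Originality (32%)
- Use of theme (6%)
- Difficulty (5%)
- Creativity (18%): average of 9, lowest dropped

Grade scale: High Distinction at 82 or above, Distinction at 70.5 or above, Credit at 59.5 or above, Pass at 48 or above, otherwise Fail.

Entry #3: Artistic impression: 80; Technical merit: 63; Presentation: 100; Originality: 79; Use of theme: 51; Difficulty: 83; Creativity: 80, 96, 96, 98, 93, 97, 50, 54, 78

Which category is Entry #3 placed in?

Distinction

Creativity: drop 50 → average of remaining 8 = 692/8 = 86.5
Weighted total:
  Artistic impression 80 × 0.08 = 6.4
  Technical merit 63 × 0.11 = 6.93
  Presentation 100 × 0.2 = 20
  Originality 79 × 0.32 = 25.28
  Use of theme 51 × 0.06 = 3.06
  Difficulty 83 × 0.05 = 4.15
  Creativity 86.5 × 0.18 = 15.57
Sum = 81.39
81.39 is ≥ 70.5 and < 82 → Distinction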